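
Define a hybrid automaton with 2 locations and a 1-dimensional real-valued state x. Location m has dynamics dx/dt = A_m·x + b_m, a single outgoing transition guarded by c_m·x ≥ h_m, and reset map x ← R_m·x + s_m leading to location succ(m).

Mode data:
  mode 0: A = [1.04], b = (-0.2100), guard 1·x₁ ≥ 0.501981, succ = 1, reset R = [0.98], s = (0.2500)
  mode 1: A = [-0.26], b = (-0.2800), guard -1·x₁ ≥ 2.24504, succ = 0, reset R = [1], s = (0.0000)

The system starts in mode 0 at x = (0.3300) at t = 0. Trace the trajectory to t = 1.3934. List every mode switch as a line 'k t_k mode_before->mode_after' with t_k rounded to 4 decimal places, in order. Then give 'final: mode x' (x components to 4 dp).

1 0.8186 0->1
final: 1 0.4895

Mode 0: guard c·x = 0.5020 hit at Δt = 0.8186 (t = 0.8186), x⁻ = (0.5020) → reset → x⁺ = (0.7419), jump to mode 1
Mode 1: flow for 0.5748 to horizon, guard not reached → x = (0.4895)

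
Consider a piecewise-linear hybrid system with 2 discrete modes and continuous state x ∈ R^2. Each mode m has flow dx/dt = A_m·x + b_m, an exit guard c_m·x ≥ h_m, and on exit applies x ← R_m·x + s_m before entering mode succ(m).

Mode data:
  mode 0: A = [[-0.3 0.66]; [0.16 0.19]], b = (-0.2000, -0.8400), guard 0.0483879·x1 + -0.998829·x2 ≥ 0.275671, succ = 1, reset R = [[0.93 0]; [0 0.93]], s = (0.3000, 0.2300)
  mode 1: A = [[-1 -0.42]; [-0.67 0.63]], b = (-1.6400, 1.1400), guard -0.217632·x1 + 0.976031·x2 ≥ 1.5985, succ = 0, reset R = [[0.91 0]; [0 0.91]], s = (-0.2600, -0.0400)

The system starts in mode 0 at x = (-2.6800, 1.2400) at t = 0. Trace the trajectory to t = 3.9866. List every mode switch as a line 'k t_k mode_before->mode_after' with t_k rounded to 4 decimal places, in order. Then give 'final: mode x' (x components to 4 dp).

Mode 0: guard c·x = 0.2757 hit at Δt = 1.4893 (t = 1.4893), x⁻ = (-1.6372, -0.3553) → reset → x⁺ = (-1.2226, -0.1004), jump to mode 1
Mode 1: guard c·x = 1.5985 hit at Δt = 0.5843 (t = 2.0736), x⁻ = (-1.5215, 1.2985) → reset → x⁺ = (-1.6445, 1.1416), jump to mode 0
Mode 0: guard c·x = 0.2757 hit at Δt = 1.5526 (t = 3.6262), x⁻ = (-0.9733, -0.3231) → reset → x⁺ = (-0.6052, -0.0705), jump to mode 1
Mode 1: flow for 0.3604 to horizon, guard not reached → x = (-0.9509, 0.5826)

1 1.4893 0->1
2 2.0736 1->0
3 3.6262 0->1
final: 1 -0.9509 0.5826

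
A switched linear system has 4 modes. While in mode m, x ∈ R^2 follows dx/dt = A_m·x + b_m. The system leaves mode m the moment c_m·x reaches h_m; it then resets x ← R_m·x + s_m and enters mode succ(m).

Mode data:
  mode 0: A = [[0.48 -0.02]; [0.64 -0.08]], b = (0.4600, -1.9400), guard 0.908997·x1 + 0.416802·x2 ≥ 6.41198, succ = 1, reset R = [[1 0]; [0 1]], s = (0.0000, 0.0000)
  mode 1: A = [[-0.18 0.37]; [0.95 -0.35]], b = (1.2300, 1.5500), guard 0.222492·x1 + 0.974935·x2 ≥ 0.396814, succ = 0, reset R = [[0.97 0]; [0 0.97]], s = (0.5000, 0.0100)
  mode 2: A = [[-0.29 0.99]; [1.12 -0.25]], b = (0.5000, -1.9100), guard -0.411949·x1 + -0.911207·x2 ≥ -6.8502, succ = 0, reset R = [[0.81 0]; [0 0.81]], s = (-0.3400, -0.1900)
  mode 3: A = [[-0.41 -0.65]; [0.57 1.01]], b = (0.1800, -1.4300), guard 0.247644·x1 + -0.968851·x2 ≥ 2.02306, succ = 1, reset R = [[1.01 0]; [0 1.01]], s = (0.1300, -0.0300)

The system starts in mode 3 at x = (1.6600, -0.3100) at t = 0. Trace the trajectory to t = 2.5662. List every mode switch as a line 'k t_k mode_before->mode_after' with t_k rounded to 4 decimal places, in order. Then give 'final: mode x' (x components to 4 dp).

Mode 3: guard c·x = 2.0231 hit at Δt = 0.9656 (t = 0.9656), x⁻ = (1.7359, -1.6444) → reset → x⁺ = (1.8833, -1.6908), jump to mode 1
Mode 1: guard c·x = 0.3968 hit at Δt = 0.4317 (t = 1.3973), x⁻ = (2.1210, -0.0770) → reset → x⁺ = (2.5574, -0.0647), jump to mode 0
Mode 0: flow for 1.1689 to horizon, guard not reached → x = (5.2025, 0.4747)

1 0.9656 3->1
2 1.3973 1->0
final: 0 5.2025 0.4747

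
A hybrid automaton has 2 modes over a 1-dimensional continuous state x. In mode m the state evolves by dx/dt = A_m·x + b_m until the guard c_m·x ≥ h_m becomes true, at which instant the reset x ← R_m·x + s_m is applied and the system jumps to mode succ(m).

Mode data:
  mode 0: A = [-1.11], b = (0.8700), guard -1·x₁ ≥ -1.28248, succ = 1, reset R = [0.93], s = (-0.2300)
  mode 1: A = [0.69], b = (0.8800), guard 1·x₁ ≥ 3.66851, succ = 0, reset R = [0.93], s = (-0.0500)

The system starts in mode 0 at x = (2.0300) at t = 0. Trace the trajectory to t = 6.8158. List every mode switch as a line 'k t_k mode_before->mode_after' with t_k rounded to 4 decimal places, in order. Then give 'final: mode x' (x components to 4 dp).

1 0.8251 0->1
2 1.9737 1->0
3 3.4537 0->1
4 4.6023 1->0
5 6.0822 0->1
final: 1 2.4374

Mode 0: guard c·x = -1.2825 hit at Δt = 0.8251 (t = 0.8251), x⁻ = (1.2825) → reset → x⁺ = (0.9627), jump to mode 1
Mode 1: guard c·x = 3.6685 hit at Δt = 1.1486 (t = 1.9737), x⁻ = (3.6685) → reset → x⁺ = (3.3617), jump to mode 0
Mode 0: guard c·x = -1.2825 hit at Δt = 1.4800 (t = 3.4537), x⁻ = (1.2825) → reset → x⁺ = (0.9627), jump to mode 1
Mode 1: guard c·x = 3.6685 hit at Δt = 1.1486 (t = 4.6023), x⁻ = (3.6685) → reset → x⁺ = (3.3617), jump to mode 0
Mode 0: guard c·x = -1.2825 hit at Δt = 1.4800 (t = 6.0822), x⁻ = (1.2825) → reset → x⁺ = (0.9627), jump to mode 1
Mode 1: flow for 0.7336 to horizon, guard not reached → x = (2.4374)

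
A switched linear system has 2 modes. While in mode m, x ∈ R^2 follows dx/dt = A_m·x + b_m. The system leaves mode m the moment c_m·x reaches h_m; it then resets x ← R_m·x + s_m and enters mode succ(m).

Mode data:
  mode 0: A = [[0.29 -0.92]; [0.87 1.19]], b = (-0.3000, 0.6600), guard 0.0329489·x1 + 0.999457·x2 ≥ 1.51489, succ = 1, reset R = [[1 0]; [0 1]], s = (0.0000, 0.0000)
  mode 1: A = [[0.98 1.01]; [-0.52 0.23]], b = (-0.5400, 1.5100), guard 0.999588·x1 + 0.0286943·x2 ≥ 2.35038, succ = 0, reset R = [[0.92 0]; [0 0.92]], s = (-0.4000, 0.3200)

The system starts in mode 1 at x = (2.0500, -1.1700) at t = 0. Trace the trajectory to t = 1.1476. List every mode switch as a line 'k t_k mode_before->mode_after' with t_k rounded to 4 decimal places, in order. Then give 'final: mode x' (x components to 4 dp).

Mode 1: guard c·x = 2.3504 hit at Δt = 0.6994 (t = 0.6994), x⁻ = (2.3827, -1.0919) → reset → x⁺ = (1.7921, -0.6845), jump to mode 0
Mode 0: flow for 0.4482 to horizon, guard not reached → x = (2.0256, 0.2164)

1 0.6994 1->0
final: 0 2.0256 0.2164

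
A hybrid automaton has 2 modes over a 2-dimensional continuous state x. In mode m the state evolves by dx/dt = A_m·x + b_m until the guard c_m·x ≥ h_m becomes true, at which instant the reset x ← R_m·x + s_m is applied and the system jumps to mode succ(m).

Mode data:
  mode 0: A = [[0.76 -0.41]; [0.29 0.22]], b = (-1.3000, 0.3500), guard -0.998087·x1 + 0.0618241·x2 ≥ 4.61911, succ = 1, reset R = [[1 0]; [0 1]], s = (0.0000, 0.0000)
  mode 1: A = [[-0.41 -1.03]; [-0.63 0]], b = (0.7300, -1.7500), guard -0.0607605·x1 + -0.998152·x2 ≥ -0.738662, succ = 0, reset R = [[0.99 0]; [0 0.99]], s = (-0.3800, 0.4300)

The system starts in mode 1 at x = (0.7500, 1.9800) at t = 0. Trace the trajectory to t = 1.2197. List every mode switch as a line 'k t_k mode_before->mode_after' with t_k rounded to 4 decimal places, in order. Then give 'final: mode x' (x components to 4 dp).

1 0.6232 1->0
final: 0 -1.5992 1.3853

Mode 1: guard c·x = -0.7387 hit at Δt = 0.6232 (t = 0.6232), x⁻ = (0.2405, 0.7254) → reset → x⁺ = (-0.1419, 1.1481), jump to mode 0
Mode 0: flow for 0.5965 to horizon, guard not reached → x = (-1.5992, 1.3853)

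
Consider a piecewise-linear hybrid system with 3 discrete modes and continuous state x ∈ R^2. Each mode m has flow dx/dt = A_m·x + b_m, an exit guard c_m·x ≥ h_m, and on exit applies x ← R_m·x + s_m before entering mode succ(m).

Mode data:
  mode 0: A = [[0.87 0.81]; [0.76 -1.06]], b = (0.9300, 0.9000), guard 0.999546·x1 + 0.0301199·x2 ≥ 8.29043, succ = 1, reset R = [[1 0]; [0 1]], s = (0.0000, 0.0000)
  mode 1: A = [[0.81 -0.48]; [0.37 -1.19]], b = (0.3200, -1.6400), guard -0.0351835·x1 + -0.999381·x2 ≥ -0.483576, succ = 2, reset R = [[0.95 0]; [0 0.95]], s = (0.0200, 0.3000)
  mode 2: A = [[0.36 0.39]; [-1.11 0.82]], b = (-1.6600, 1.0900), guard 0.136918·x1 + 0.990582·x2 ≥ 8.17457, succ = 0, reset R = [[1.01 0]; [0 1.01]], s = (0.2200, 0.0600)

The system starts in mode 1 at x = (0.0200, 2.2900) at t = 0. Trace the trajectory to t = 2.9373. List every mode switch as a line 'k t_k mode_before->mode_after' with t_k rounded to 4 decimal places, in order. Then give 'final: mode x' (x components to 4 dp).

Mode 1: guard c·x = -0.4836 hit at Δt = 0.5574 (t = 0.5574), x⁻ = (-0.2040, 0.4911) → reset → x⁺ = (-0.1738, 0.7665), jump to mode 2
Mode 2: guard c·x = 8.1746 hit at Δt = 1.4910 (t = 2.0484), x⁻ = (-0.9942, 8.3897) → reset → x⁺ = (-0.7841, 8.5336), jump to mode 0
Mode 0: flow for 0.8889 to horizon, guard not reached → x = (6.5416, 5.2306)

1 0.5574 1->2
2 2.0484 2->0
final: 0 6.5416 5.2306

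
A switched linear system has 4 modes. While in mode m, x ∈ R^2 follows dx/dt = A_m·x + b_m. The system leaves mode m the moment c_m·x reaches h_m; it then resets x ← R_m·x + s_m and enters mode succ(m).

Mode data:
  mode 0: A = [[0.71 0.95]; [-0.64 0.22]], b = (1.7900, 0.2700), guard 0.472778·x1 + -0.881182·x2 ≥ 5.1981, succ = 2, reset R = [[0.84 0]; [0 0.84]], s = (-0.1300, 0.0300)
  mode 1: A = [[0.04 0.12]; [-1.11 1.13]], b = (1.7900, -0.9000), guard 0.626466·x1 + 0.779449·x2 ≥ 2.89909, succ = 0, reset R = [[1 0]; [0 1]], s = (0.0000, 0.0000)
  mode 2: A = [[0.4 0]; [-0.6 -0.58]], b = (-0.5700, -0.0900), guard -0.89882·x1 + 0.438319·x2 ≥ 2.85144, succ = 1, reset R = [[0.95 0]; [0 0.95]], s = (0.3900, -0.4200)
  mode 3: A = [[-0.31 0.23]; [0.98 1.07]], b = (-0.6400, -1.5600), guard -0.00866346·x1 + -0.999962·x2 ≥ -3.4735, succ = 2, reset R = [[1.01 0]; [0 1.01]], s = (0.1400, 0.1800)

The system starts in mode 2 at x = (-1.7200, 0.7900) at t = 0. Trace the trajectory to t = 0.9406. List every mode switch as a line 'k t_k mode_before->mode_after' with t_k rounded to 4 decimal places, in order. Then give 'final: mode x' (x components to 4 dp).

Mode 2: guard c·x = 2.8514 hit at Δt = 0.6152 (t = 0.6152), x⁻ = (-2.5975, 1.1790) → reset → x⁺ = (-2.0776, 0.7001), jump to mode 1
Mode 1: flow for 0.3254 to horizon, guard not reached → x = (-1.4766, 1.4424)

1 0.6152 2->1
final: 1 -1.4766 1.4424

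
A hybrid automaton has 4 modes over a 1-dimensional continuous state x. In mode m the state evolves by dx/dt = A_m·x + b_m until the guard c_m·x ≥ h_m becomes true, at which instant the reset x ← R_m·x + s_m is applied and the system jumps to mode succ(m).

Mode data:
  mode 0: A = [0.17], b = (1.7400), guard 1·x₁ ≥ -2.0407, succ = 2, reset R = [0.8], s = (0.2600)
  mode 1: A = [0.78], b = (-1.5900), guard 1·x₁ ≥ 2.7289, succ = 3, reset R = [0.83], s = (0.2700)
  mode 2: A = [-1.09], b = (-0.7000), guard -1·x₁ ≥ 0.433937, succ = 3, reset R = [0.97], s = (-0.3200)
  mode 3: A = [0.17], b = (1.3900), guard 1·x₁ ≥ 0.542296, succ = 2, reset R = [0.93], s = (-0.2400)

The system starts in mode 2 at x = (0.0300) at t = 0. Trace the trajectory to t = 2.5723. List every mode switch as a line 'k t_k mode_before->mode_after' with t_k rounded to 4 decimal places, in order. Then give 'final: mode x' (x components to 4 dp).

1 1.0750 2->3
2 2.0115 3->2
final: 2 -0.1503

Mode 2: guard c·x = 0.4339 hit at Δt = 1.0750 (t = 1.0750), x⁻ = (-0.4339) → reset → x⁺ = (-0.7409), jump to mode 3
Mode 3: guard c·x = 0.5423 hit at Δt = 0.9365 (t = 2.0115), x⁻ = (0.5423) → reset → x⁺ = (0.2643), jump to mode 2
Mode 2: flow for 0.5608 to horizon, guard not reached → x = (-0.1503)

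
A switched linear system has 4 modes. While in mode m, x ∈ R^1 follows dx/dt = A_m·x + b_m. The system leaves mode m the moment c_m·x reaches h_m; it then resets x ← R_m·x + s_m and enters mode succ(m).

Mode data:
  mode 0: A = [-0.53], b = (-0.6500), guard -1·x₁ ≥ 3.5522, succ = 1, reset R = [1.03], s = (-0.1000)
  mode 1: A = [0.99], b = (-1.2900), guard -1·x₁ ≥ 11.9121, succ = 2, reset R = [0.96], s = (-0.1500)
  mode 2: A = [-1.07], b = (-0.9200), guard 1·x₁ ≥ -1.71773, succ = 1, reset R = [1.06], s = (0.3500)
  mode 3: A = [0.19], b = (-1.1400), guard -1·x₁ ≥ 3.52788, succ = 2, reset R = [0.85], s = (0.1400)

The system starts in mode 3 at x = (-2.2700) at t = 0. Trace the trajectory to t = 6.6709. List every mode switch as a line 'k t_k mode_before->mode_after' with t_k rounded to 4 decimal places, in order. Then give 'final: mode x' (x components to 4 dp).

1 0.7452 3->2
2 1.5357 2->1
3 3.1126 1->2
4 5.4733 2->1
final: 1 -7.7753

Mode 3: guard c·x = 3.5279 hit at Δt = 0.7452 (t = 0.7452), x⁻ = (-3.5279) → reset → x⁺ = (-2.8587), jump to mode 2
Mode 2: guard c·x = -1.7177 hit at Δt = 0.7905 (t = 1.5357), x⁻ = (-1.7177) → reset → x⁺ = (-1.4708), jump to mode 1
Mode 1: guard c·x = 11.9121 hit at Δt = 1.5769 (t = 3.1126), x⁻ = (-11.9121) → reset → x⁺ = (-11.5856), jump to mode 2
Mode 2: guard c·x = -1.7177 hit at Δt = 2.3607 (t = 5.4733), x⁻ = (-1.7177) → reset → x⁺ = (-1.4708), jump to mode 1
Mode 1: flow for 1.1976 to horizon, guard not reached → x = (-7.7753)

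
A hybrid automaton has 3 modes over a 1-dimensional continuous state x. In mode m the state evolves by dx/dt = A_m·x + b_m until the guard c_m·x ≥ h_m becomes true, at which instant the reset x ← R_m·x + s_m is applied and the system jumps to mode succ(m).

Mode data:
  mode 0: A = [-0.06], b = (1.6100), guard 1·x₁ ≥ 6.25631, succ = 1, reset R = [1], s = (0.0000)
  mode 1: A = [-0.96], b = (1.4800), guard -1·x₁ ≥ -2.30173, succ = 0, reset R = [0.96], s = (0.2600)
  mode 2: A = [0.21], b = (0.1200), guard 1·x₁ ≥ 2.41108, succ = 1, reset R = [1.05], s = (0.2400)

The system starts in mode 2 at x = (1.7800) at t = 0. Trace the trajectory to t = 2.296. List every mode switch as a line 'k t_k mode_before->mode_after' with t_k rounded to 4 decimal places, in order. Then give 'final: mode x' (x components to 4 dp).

Mode 2: guard c·x = 2.4111 hit at Δt = 1.1321 (t = 1.1321), x⁻ = (2.4111) → reset → x⁺ = (2.7716), jump to mode 1
Mode 1: guard c·x = -2.3017 hit at Δt = 0.5014 (t = 1.6335), x⁻ = (2.3017) → reset → x⁺ = (2.4697), jump to mode 0
Mode 0: flow for 0.6625 to horizon, guard not reached → x = (3.4191)

1 1.1321 2->1
2 1.6335 1->0
final: 0 3.4191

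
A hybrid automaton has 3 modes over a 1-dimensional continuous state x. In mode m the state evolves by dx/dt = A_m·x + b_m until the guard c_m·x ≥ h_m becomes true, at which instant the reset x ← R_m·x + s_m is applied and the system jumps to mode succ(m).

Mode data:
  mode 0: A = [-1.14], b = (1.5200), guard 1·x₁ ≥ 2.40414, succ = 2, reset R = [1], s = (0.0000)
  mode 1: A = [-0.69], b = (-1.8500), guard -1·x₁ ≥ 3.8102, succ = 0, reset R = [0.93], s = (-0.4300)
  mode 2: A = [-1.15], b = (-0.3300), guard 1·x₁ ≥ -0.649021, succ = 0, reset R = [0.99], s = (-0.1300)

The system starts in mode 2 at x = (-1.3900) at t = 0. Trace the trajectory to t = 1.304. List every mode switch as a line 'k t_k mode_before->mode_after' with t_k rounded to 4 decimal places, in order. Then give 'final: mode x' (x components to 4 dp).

1 0.9687 2->0
final: 0 -0.1036

Mode 2: guard c·x = -0.6490 hit at Δt = 0.9687 (t = 0.9687), x⁻ = (-0.6490) → reset → x⁺ = (-0.7725), jump to mode 0
Mode 0: flow for 0.3353 to horizon, guard not reached → x = (-0.1036)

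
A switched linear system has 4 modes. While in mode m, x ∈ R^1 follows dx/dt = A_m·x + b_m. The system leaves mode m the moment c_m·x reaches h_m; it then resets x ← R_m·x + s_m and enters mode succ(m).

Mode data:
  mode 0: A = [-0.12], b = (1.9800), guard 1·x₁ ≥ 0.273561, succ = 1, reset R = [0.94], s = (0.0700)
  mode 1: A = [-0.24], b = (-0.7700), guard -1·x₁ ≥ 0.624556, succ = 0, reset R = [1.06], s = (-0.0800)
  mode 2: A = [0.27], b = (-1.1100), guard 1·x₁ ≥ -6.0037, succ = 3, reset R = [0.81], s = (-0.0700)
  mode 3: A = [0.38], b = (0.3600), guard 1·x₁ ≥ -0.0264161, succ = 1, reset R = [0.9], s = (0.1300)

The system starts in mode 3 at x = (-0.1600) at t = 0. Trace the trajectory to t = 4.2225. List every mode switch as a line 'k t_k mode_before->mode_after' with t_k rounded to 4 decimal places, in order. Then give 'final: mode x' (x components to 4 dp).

1 0.4124 3->1
2 1.4502 1->0
3 1.9561 0->1
4 3.2628 1->0
5 3.7687 0->1
final: 1 -0.0377

Mode 3: guard c·x = -0.0264 hit at Δt = 0.4124 (t = 0.4124), x⁻ = (-0.0264) → reset → x⁺ = (0.1062), jump to mode 1
Mode 1: guard c·x = 0.6246 hit at Δt = 1.0378 (t = 1.4502), x⁻ = (-0.6246) → reset → x⁺ = (-0.7420), jump to mode 0
Mode 0: guard c·x = 0.2736 hit at Δt = 0.5059 (t = 1.9561), x⁻ = (0.2736) → reset → x⁺ = (0.3271), jump to mode 1
Mode 1: guard c·x = 0.6246 hit at Δt = 1.3067 (t = 3.2628), x⁻ = (-0.6246) → reset → x⁺ = (-0.7420), jump to mode 0
Mode 0: guard c·x = 0.2736 hit at Δt = 0.5059 (t = 3.7687), x⁻ = (0.2736) → reset → x⁺ = (0.3271), jump to mode 1
Mode 1: flow for 0.4538 to horizon, guard not reached → x = (-0.0377)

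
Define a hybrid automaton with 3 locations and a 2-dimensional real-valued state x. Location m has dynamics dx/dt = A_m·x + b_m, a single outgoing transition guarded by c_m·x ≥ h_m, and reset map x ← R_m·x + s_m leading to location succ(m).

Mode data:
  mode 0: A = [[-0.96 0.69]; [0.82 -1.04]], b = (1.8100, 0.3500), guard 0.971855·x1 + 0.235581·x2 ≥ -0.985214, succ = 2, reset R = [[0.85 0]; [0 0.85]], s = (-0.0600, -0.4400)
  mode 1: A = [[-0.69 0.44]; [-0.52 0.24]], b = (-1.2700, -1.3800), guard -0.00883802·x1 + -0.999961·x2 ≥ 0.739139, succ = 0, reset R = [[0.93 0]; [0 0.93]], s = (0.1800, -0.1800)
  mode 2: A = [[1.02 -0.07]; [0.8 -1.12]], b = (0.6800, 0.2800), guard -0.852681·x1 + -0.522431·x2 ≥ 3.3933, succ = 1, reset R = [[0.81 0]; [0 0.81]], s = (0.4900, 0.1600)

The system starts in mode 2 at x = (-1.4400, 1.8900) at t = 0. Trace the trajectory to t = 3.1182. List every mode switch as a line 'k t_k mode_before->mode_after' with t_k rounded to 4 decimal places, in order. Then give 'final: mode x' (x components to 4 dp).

Mode 2: guard c·x = 3.3933 hit at Δt = 1.2448 (t = 1.2448), x⁻ = (-3.5485, -0.7036) → reset → x⁺ = (-2.3843, -0.4099), jump to mode 1
Mode 1: guard c·x = 0.7391 hit at Δt = 1.0124 (t = 2.2572), x⁻ = (-2.2944, -0.7189) → reset → x⁺ = (-1.9538, -0.8486), jump to mode 0
Mode 0: guard c·x = -0.9852 hit at Δt = 0.4495 (t = 2.7067), x⁻ = (-0.8221, -0.7904) → reset → x⁺ = (-0.7588, -1.1118), jump to mode 2
Mode 2: flow for 0.4115 to horizon, guard not reached → x = (-0.7725, -0.8107)

1 1.2448 2->1
2 2.2572 1->0
3 2.7067 0->2
final: 2 -0.7725 -0.8107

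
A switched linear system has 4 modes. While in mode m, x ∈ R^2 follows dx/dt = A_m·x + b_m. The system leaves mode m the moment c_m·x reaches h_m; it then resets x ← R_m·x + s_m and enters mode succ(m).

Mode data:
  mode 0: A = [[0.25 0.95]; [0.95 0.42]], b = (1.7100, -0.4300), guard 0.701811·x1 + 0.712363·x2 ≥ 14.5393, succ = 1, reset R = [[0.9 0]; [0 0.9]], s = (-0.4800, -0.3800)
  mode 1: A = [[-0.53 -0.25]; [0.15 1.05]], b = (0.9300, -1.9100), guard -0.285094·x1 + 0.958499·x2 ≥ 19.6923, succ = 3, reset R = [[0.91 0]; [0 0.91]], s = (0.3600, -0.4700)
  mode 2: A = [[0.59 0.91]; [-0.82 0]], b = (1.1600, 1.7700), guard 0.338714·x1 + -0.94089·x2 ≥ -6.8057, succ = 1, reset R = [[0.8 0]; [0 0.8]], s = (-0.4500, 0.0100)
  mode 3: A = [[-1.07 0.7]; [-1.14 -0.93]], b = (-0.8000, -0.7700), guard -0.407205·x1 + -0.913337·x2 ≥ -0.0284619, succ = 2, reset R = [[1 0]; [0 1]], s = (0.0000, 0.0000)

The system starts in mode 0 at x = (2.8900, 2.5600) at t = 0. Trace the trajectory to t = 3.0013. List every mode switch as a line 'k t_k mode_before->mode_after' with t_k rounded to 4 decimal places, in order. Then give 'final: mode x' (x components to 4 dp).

1 0.9438 0->1
2 1.9006 1->3
final: 3 4.1380 2.4951

Mode 0: guard c·x = 14.5393 hit at Δt = 0.9438 (t = 0.9438), x⁻ = (10.7707, 9.7988) → reset → x⁺ = (9.2137, 8.4389), jump to mode 1
Mode 1: guard c·x = 19.6923 hit at Δt = 0.9568 (t = 1.9006), x⁻ = (3.5173, 21.5911) → reset → x⁺ = (3.5607, 19.1779), jump to mode 3
Mode 3: flow for 1.1007 to horizon, guard not reached → x = (4.1380, 2.4951)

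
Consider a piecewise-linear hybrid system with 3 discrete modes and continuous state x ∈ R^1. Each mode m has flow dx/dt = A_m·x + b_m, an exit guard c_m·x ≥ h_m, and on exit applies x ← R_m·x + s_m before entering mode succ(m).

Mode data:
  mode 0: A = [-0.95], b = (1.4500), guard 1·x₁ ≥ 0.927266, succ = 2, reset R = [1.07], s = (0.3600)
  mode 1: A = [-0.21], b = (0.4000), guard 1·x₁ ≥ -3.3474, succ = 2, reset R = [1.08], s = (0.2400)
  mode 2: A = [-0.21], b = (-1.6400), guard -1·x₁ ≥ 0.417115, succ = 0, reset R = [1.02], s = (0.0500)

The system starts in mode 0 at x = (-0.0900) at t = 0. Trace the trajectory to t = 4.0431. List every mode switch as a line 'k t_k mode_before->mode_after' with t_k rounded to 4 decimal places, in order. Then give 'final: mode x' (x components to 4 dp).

Mode 0: guard c·x = 0.9273 hit at Δt = 1.0448 (t = 1.0448), x⁻ = (0.9273) → reset → x⁺ = (1.3522), jump to mode 2
Mode 2: guard c·x = 0.4171 hit at Δt = 1.0218 (t = 2.0666), x⁻ = (-0.4171) → reset → x⁺ = (-0.3755), jump to mode 0
Mode 0: guard c·x = 0.9273 hit at Δt = 1.2160 (t = 3.2826), x⁻ = (0.9273) → reset → x⁺ = (1.3522), jump to mode 2
Mode 2: flow for 0.7605 to horizon, guard not reached → x = (-0.0001)

1 1.0448 0->2
2 2.0666 2->0
3 3.2826 0->2
final: 2 -0.0001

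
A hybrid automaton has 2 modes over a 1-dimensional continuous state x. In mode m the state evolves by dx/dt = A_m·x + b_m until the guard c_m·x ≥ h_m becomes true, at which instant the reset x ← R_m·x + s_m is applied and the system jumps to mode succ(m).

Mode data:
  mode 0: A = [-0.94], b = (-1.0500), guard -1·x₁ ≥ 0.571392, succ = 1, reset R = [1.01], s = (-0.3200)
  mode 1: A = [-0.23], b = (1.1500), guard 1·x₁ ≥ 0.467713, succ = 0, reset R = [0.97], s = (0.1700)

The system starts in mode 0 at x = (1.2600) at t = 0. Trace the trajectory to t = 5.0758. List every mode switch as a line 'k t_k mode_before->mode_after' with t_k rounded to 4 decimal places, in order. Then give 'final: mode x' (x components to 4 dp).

Mode 0: guard c·x = 0.5714 hit at Δt = 1.5656 (t = 1.5656), x⁻ = (-0.5714) → reset → x⁺ = (-0.8971), jump to mode 1
Mode 1: guard c·x = 0.4677 hit at Δt = 1.1445 (t = 2.7101), x⁻ = (0.4677) → reset → x⁺ = (0.6237), jump to mode 0
Mode 0: guard c·x = 0.5714 hit at Δt = 1.2342 (t = 3.9443), x⁻ = (-0.5714) → reset → x⁺ = (-0.8971), jump to mode 1
Mode 1: flow for 1.1315 to horizon, guard not reached → x = (0.4542)

1 1.5656 0->1
2 2.7101 1->0
3 3.9443 0->1
final: 1 0.4542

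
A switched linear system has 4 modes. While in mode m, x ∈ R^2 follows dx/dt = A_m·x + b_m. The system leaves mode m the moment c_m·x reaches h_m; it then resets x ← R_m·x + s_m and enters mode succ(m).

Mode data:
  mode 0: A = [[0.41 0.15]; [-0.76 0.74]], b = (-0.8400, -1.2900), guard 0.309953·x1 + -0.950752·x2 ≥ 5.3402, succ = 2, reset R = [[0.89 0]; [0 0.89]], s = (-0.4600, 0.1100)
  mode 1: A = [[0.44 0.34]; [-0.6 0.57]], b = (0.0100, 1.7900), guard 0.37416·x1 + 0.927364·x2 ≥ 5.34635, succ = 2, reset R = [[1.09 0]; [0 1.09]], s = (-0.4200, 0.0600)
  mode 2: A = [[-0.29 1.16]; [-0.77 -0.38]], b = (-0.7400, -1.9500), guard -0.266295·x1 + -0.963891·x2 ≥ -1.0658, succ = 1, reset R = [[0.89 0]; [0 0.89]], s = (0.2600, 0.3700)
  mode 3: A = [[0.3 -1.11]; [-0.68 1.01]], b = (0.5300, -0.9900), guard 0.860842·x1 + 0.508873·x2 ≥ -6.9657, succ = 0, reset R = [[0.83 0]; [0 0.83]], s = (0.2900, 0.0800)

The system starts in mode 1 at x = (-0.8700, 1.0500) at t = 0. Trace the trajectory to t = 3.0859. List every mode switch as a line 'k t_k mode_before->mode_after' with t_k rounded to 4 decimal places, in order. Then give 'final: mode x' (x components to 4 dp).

Mode 1: guard c·x = 5.3464 hit at Δt = 1.1830 (t = 1.1830), x⁻ = (0.1222, 5.7158) → reset → x⁺ = (-0.2868, 6.2902), jump to mode 2
Mode 2: guard c·x = -1.0658 hit at Δt = 1.2385 (t = 2.4215), x⁻ = (2.8060, 0.3305) → reset → x⁺ = (2.7573, 0.6642), jump to mode 1
Mode 1: flow for 0.6644 to horizon, guard not reached → x = (3.9053, 0.8339)

1 1.1830 1->2
2 2.4215 2->1
final: 1 3.9053 0.8339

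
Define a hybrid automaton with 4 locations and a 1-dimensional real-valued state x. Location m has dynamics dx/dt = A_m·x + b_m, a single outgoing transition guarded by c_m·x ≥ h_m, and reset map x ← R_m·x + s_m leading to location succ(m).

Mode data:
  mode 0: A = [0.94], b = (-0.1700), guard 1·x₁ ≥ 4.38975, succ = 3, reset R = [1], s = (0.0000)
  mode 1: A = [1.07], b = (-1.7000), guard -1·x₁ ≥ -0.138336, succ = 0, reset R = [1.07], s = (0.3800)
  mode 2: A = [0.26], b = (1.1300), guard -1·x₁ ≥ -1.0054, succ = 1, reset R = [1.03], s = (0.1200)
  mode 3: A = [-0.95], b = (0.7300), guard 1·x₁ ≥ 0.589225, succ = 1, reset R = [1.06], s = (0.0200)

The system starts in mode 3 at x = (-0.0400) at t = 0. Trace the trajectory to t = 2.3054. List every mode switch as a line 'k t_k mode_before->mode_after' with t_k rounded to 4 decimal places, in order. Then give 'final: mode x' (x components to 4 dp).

Mode 3: guard c·x = 0.5892 hit at Δt = 1.5859 (t = 1.5859), x⁻ = (0.5892) → reset → x⁺ = (0.6446), jump to mode 1
Mode 1: guard c·x = -0.1383 hit at Δt = 0.4012 (t = 1.9871), x⁻ = (0.1383) → reset → x⁺ = (0.5280), jump to mode 0
Mode 0: flow for 0.3183 to horizon, guard not reached → x = (0.6491)

1 1.5859 3->1
2 1.9871 1->0
final: 0 0.6491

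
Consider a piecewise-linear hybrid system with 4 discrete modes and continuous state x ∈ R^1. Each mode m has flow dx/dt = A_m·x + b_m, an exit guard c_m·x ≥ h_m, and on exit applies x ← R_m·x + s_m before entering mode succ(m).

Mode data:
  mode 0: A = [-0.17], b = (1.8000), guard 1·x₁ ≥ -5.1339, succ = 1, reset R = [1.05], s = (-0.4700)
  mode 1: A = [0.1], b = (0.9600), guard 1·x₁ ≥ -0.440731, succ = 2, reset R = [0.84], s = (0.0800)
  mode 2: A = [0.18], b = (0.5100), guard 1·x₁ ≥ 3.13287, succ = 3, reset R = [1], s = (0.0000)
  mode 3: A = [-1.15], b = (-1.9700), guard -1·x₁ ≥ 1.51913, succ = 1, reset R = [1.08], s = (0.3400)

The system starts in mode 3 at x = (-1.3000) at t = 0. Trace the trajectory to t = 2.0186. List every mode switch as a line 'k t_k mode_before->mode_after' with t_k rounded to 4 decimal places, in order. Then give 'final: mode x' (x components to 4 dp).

1 0.6575 3->1
2 1.6434 1->2
final: 2 -0.1125

Mode 3: guard c·x = 1.5191 hit at Δt = 0.6575 (t = 0.6575), x⁻ = (-1.5191) → reset → x⁺ = (-1.3007), jump to mode 1
Mode 1: guard c·x = -0.4407 hit at Δt = 0.9859 (t = 1.6434), x⁻ = (-0.4407) → reset → x⁺ = (-0.2902), jump to mode 2
Mode 2: flow for 0.3752 to horizon, guard not reached → x = (-0.1125)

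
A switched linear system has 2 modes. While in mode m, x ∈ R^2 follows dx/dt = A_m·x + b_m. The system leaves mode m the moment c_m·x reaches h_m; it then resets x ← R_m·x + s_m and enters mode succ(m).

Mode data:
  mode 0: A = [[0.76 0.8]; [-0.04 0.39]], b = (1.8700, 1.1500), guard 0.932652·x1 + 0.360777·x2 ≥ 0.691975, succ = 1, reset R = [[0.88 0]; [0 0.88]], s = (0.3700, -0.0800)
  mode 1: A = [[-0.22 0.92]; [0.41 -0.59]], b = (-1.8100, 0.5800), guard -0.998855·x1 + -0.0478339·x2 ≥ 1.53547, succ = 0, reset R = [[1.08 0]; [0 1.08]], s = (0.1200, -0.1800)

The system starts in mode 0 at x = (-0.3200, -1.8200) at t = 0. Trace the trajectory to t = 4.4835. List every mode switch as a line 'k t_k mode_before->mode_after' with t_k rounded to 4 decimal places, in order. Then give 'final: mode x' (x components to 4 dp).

1 1.5950 0->1
2 3.0703 1->0
3 4.1407 0->1
final: 1 0.2666 1.1407

Mode 0: guard c·x = 0.6920 hit at Δt = 1.5950 (t = 1.5950), x⁻ = (1.0718, -0.8526) → reset → x⁺ = (1.3132, -0.8303), jump to mode 1
Mode 1: guard c·x = 1.5355 hit at Δt = 1.4753 (t = 3.0703), x⁻ = (-1.5387, 0.0309) → reset → x⁺ = (-1.5418, -0.1466), jump to mode 0
Mode 0: guard c·x = 0.6920 hit at Δt = 1.0704 (t = 4.1407), x⁻ = (0.2177, 1.3553) → reset → x⁺ = (0.5615, 1.1127), jump to mode 1
Mode 1: flow for 0.3428 to horizon, guard not reached → x = (0.2666, 1.1407)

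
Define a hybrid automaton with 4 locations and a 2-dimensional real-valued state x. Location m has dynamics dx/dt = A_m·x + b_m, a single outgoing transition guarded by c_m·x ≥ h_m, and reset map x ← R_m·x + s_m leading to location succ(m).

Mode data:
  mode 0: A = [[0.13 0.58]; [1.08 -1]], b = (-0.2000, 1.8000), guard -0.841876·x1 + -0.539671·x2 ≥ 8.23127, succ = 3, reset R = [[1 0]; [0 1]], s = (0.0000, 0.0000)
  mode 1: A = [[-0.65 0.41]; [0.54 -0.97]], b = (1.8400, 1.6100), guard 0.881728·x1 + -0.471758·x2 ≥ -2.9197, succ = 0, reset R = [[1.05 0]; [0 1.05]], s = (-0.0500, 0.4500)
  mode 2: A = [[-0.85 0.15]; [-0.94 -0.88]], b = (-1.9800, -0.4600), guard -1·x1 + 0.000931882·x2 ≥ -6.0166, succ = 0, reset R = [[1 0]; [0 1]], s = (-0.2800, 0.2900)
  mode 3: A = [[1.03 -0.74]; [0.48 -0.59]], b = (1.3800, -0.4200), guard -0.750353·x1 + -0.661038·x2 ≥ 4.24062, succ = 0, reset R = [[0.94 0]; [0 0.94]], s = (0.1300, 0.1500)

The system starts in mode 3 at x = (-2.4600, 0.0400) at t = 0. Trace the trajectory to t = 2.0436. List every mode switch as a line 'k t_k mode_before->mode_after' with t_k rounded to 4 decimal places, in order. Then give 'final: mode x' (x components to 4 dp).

Mode 3: guard c·x = 4.2406 hit at Δt = 1.2596 (t = 1.2596), x⁻ = (-4.0848, -1.7783) → reset → x⁺ = (-3.7097, -1.5216), jump to mode 0
Mode 0: flow for 0.7840 to horizon, guard not reached → x = (-5.1737, -2.3533)

1 1.2596 3->0
final: 0 -5.1737 -2.3533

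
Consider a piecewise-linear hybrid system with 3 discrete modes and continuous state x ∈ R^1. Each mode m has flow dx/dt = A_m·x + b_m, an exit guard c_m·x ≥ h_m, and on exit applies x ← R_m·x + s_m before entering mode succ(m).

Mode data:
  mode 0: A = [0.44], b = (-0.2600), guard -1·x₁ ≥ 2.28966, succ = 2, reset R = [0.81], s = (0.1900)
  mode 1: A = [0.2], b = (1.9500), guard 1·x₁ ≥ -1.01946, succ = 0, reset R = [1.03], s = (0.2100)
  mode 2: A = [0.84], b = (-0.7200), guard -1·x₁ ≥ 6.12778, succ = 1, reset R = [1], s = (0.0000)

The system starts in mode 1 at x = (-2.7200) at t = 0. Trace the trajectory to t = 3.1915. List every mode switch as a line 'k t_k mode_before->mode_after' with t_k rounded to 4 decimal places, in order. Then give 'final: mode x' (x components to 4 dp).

Mode 1: guard c·x = -1.0195 hit at Δt = 1.0832 (t = 1.0832), x⁻ = (-1.0195) → reset → x⁺ = (-0.8400), jump to mode 0
Mode 0: guard c·x = 2.2897 hit at Δt = 1.5901 (t = 2.6733), x⁻ = (-2.2897) → reset → x⁺ = (-1.6646), jump to mode 2
Mode 2: flow for 0.5182 to horizon, guard not reached → x = (-3.0400)

1 1.0832 1->0
2 2.6733 0->2
final: 2 -3.0400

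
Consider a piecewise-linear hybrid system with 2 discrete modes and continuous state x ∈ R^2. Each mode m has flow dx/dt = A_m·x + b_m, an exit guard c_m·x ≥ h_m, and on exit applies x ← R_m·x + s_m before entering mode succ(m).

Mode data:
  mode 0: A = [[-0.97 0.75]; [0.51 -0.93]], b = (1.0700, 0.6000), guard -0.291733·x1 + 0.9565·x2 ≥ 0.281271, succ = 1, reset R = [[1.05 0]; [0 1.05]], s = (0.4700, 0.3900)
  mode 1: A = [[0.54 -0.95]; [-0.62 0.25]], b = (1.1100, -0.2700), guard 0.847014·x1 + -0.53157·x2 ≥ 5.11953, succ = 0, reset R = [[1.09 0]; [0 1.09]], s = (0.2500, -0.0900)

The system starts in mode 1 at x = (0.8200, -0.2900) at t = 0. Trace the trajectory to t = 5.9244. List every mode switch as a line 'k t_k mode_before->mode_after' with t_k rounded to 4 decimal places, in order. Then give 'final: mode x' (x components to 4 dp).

1 1.0814 1->0
2 2.6037 0->1
3 3.5806 1->0
4 4.5991 0->1
5 5.2926 1->0
final: 0 4.3219 1.2996

Mode 1: guard c·x = 5.1195 hit at Δt = 1.0814 (t = 1.0814), x⁻ = (4.5162, -2.4348) → reset → x⁺ = (5.1727, -2.7439), jump to mode 0
Mode 0: guard c·x = 0.2813 hit at Δt = 1.5223 (t = 2.6037), x⁻ = (2.0680, 0.9248) → reset → x⁺ = (2.6414, 1.3610), jump to mode 1
Mode 1: guard c·x = 5.1195 hit at Δt = 0.9769 (t = 3.5806), x⁻ = (5.3746, -1.0670) → reset → x⁺ = (6.1083, -1.2530), jump to mode 0
Mode 0: guard c·x = 0.2813 hit at Δt = 1.0185 (t = 4.5991), x⁻ = (3.2167, 1.2752) → reset → x⁺ = (3.8476, 1.7289), jump to mode 1
Mode 1: guard c·x = 5.1195 hit at Δt = 0.6935 (t = 5.2926), x⁻ = (5.8387, -0.3274) → reset → x⁺ = (6.6142, -0.4469), jump to mode 0
Mode 0: flow for 0.6318 to horizon, guard not reached → x = (4.3219, 1.2996)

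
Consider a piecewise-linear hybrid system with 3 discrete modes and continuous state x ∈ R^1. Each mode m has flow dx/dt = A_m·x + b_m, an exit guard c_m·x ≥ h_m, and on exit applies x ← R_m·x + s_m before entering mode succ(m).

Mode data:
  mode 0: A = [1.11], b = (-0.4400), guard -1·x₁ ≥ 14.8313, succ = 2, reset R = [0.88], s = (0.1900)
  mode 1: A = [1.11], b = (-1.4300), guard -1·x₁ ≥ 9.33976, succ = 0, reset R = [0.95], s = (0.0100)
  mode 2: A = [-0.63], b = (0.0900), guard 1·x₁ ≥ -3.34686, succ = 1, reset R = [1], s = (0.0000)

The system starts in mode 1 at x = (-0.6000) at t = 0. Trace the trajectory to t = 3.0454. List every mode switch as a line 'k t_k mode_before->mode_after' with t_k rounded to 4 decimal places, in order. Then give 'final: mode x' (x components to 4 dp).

Mode 1: guard c·x = 9.3398 hit at Δt = 1.5566 (t = 1.5566), x⁻ = (-9.3398) → reset → x⁺ = (-8.8628), jump to mode 0
Mode 0: guard c·x = 14.8313 hit at Δt = 0.4482 (t = 2.0048), x⁻ = (-14.8313) → reset → x⁺ = (-12.8615), jump to mode 2
Mode 2: flow for 1.0406 to horizon, guard not reached → x = (-6.6083)

1 1.5566 1->0
2 2.0048 0->2
final: 2 -6.6083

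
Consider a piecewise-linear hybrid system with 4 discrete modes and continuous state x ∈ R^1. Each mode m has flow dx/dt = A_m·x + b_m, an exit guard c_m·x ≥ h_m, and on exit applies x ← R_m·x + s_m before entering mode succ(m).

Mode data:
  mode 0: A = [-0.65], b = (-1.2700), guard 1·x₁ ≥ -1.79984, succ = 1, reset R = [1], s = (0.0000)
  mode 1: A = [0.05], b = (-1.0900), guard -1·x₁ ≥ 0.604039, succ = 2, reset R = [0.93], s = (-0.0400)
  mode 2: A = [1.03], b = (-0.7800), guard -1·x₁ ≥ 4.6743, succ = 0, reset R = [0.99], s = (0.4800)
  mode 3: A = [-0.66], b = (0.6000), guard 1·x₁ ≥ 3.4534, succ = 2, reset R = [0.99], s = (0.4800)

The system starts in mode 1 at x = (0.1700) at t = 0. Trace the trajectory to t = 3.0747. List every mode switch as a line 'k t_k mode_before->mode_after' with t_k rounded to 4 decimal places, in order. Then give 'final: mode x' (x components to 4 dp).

Mode 1: guard c·x = 0.6040 hit at Δt = 0.7032 (t = 0.7032), x⁻ = (-0.6040) → reset → x⁺ = (-0.6018), jump to mode 2
Mode 2: guard c·x = 4.6743 hit at Δt = 1.3451 (t = 2.0483), x⁻ = (-4.6743) → reset → x⁺ = (-4.1476), jump to mode 0
Mode 0: flow for 1.0264 to horizon, guard not reached → x = (-3.0796)

1 0.7032 1->2
2 2.0483 2->0
final: 0 -3.0796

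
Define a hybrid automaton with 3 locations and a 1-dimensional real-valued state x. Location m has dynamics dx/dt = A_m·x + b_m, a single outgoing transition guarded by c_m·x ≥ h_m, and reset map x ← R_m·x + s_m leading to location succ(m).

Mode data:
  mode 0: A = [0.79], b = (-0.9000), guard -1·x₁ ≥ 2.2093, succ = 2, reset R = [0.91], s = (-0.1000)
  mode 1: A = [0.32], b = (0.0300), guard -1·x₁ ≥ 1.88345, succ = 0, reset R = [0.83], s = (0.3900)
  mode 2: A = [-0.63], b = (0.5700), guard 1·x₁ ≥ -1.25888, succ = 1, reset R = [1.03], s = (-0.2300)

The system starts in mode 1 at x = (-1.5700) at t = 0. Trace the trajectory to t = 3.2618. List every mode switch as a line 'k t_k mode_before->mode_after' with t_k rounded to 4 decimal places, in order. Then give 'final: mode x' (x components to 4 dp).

1 0.6017 1->0
2 1.0703 0->2
3 1.5971 2->1
4 2.2919 1->0
5 2.7605 0->2
final: 2 -1.2940

Mode 1: guard c·x = 1.8835 hit at Δt = 0.6017 (t = 0.6017), x⁻ = (-1.8834) → reset → x⁺ = (-1.1733), jump to mode 0
Mode 0: guard c·x = 2.2093 hit at Δt = 0.4686 (t = 1.0703), x⁻ = (-2.2093) → reset → x⁺ = (-2.1105), jump to mode 2
Mode 2: guard c·x = -1.2589 hit at Δt = 0.5268 (t = 1.5971), x⁻ = (-1.2589) → reset → x⁺ = (-1.5266), jump to mode 1
Mode 1: guard c·x = 1.8835 hit at Δt = 0.6948 (t = 2.2919), x⁻ = (-1.8834) → reset → x⁺ = (-1.1733), jump to mode 0
Mode 0: guard c·x = 2.2093 hit at Δt = 0.4686 (t = 2.7605), x⁻ = (-2.2093) → reset → x⁺ = (-2.1105), jump to mode 2
Mode 2: flow for 0.5013 to horizon, guard not reached → x = (-1.2940)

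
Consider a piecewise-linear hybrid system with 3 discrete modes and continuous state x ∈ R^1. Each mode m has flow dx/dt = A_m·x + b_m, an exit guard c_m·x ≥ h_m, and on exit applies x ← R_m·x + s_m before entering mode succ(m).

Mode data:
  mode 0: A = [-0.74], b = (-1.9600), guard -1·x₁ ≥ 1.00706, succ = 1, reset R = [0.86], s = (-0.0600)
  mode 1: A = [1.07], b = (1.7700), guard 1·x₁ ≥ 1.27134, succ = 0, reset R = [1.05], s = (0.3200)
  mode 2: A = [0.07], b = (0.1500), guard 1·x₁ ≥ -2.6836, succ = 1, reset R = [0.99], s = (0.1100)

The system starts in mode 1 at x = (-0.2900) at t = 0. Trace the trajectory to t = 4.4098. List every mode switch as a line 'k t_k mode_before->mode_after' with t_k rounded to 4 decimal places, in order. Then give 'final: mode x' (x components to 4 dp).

1 0.7130 1->0
2 2.0154 0->1
3 3.3152 1->0
final: 0 -0.7342

Mode 1: guard c·x = 1.2713 hit at Δt = 0.7130 (t = 0.7130), x⁻ = (1.2713) → reset → x⁺ = (1.6549), jump to mode 0
Mode 0: guard c·x = 1.0071 hit at Δt = 1.3024 (t = 2.0154), x⁻ = (-1.0071) → reset → x⁺ = (-0.9261), jump to mode 1
Mode 1: guard c·x = 1.2713 hit at Δt = 1.2998 (t = 3.3152), x⁻ = (1.2713) → reset → x⁺ = (1.6549), jump to mode 0
Mode 0: flow for 1.0946 to horizon, guard not reached → x = (-0.7342)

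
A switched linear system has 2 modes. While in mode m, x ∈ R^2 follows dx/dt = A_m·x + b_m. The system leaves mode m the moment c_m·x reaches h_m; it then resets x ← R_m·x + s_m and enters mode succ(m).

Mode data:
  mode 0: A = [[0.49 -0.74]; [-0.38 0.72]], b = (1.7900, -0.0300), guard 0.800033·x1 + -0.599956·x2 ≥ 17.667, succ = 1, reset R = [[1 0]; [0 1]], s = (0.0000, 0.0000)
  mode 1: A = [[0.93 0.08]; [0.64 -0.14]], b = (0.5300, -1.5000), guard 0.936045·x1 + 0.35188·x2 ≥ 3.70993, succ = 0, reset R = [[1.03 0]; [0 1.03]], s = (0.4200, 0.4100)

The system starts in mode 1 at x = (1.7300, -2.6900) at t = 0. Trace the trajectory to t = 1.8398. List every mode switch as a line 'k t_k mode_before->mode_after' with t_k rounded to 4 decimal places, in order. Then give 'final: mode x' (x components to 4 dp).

Mode 1: guard c·x = 3.7099 hit at Δt = 0.9531 (t = 0.9531), x⁻ = (4.7015, -1.9635) → reset → x⁺ = (5.2626, -1.6124), jump to mode 0
Mode 0: flow for 0.8867 to horizon, guard not reached → x = (13.0742, -6.9572)

1 0.9531 1->0
final: 0 13.0742 -6.9572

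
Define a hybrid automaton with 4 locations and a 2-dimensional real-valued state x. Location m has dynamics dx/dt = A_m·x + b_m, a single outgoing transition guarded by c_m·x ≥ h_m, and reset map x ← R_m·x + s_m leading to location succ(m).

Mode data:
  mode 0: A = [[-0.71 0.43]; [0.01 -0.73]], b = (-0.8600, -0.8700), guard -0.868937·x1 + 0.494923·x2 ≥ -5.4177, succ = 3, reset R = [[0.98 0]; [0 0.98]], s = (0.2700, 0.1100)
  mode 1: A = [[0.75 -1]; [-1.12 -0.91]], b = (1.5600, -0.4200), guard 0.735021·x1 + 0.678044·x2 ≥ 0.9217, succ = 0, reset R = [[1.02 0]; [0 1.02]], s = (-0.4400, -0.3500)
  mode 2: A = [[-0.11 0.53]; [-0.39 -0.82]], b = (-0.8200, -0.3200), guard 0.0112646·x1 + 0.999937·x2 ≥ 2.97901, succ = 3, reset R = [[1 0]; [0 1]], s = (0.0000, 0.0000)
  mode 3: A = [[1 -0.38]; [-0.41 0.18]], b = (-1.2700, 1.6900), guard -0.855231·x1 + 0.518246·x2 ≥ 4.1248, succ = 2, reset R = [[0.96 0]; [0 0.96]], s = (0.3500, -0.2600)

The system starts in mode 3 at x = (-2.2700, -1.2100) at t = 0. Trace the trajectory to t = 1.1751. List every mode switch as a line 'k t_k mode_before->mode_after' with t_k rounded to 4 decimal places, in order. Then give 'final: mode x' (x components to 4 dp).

Mode 3: guard c·x = 4.1248 hit at Δt = 0.5309 (t = 0.5309), x⁻ = (-4.6039, 0.3615) → reset → x⁺ = (-4.0698, 0.0871), jump to mode 2
Mode 2: flow for 0.6442 to horizon, guard not reached → x = (-4.1624, 0.6988)

1 0.5309 3->2
final: 2 -4.1624 0.6988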